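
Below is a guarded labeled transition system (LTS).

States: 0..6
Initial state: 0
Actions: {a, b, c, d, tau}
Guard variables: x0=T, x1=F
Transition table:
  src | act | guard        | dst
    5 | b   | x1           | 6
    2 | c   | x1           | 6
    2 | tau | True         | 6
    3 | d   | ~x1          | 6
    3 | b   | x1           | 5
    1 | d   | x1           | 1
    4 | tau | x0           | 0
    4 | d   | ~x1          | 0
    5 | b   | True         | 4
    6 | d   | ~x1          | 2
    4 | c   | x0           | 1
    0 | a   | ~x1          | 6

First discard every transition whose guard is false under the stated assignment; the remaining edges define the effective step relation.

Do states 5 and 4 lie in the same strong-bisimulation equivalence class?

Compute ~ classes (split until stable):
  round 0: {{0,1,2,3,4,5,6}}
  round 1: {{0},{1},{2},{3,6},{4},{5}}
  round 2: {{0},{1},{2},{3},{4},{5},{6}}
7 equivalence class(es) (converged in 3)
[5]={5}  [4]={4}

Answer: NOT BISIMILAR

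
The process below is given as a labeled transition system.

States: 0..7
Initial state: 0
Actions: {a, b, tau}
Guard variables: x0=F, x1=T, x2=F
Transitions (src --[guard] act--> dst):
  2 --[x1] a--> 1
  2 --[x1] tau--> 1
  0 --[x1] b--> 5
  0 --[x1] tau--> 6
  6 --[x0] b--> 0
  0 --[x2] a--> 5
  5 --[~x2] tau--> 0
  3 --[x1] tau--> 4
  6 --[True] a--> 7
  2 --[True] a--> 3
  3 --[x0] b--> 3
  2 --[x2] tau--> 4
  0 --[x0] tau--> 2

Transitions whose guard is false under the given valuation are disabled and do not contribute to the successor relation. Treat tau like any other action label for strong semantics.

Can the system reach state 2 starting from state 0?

Answer: UNREACHABLE

Trace:
8 transition(s) survive guard evaluation.
depth 0: {0}
depth 1: {5,6}  total {0,5,6}
depth 2: {7}  total {0,5,6,7}
R = {0,5,6,7}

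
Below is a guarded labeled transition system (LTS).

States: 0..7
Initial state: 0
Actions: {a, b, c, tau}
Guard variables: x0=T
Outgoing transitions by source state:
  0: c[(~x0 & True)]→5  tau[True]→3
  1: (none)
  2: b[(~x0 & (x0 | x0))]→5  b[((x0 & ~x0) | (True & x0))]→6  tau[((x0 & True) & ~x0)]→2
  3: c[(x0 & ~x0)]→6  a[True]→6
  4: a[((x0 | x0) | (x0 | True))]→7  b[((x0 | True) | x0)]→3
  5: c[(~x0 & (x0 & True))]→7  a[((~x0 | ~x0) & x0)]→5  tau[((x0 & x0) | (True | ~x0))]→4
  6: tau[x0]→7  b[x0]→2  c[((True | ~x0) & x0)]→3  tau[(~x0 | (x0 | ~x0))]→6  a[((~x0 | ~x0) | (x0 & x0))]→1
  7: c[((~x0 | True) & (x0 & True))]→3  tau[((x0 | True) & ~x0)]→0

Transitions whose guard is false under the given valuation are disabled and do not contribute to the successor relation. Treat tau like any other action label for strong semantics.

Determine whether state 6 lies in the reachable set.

Answer: REACHABLE

Analysis:
After dropping false guards: 12 live edges.
depth 0: {0}
depth 1: {3}  total {0,3}
depth 2: {6}  total {0,3,6}
depth 3: {1,2,7}  total {0,1,2,3,6,7}
R = {0,1,2,3,6,7}
Path to 6: tau·a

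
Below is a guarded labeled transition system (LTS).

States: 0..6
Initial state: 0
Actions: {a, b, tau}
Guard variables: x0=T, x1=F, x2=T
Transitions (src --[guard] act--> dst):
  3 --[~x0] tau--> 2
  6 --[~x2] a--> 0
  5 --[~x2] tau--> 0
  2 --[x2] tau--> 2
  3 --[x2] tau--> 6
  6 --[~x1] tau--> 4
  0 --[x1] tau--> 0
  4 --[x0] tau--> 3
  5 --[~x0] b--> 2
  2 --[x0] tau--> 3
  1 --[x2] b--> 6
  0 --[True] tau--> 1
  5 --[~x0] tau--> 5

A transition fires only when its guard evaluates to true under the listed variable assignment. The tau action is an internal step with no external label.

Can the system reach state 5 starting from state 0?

Answer: UNREACHABLE

Analysis:
7 transition(s) survive guard evaluation.
depth 0: {0}
depth 1: {1}  now seen {0,1}
depth 2: {6}  now seen {0,1,6}
depth 3: {4}  now seen {0,1,4,6}
depth 4: {3}  now seen {0,1,3,4,6}
Reach set: {0,1,3,4,6}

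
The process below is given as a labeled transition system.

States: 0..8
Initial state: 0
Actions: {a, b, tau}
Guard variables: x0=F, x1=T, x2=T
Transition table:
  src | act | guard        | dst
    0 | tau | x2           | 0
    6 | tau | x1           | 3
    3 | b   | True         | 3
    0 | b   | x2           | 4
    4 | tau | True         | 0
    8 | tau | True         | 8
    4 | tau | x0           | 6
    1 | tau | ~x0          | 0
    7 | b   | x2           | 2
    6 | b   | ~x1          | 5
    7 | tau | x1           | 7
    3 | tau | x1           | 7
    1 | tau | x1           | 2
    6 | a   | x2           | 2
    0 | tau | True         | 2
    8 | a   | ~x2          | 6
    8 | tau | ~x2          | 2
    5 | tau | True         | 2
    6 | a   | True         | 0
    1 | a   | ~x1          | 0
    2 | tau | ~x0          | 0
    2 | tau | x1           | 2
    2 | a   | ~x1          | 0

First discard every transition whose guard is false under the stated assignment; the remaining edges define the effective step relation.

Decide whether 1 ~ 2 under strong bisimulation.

Refine partition for ~:
  round 0: {{0,1,2,3,4,5,6,7,8}}
  round 1: {{0,3,7},{1,2,4,5,8},{6}}
  round 2: {{0},{1,2},{3},{4},{5,8},{6},{7}}
  round 3: {{0},{1,2},{3},{4},{5},{6},{7},{8}}
Fixed point at round 4; 8 class(es).
1∈{1,2}, 2∈{1,2}

Answer: BISIMILAR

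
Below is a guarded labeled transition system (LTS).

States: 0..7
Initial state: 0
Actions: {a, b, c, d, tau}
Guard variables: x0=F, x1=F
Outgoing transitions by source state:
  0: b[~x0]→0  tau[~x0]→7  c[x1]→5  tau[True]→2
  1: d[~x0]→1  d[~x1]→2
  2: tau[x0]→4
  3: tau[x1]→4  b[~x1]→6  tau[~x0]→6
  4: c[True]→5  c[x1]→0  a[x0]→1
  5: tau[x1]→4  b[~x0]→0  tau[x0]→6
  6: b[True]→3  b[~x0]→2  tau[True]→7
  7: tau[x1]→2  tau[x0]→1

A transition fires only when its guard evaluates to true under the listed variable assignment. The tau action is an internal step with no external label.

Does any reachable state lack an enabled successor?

Reachable = {0,2,7}
  0: b→0  tau→2  tau→7  [deg 3]
  2: ∅  [STUCK]
  7: ∅  [STUCK]
trace reaching 2: tau

Answer: DEADLOCK at state 2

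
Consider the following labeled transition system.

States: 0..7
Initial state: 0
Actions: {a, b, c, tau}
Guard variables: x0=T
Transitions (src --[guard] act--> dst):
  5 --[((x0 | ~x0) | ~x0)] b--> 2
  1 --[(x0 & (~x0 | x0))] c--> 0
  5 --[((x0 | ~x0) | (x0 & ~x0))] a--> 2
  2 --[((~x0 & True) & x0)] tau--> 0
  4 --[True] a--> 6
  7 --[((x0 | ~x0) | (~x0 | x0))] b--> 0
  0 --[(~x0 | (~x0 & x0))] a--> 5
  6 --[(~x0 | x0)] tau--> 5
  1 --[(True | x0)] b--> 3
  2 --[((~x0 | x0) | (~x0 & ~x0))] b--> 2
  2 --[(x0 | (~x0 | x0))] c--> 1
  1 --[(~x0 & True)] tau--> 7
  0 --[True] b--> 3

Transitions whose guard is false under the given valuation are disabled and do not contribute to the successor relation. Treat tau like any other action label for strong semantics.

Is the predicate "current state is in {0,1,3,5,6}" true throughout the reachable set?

Answer: INVARIANT HOLDS

Trace:
Inv-set: {0,1,3,5,6}
Reach set: {0,3}
  0: safe
  3: safe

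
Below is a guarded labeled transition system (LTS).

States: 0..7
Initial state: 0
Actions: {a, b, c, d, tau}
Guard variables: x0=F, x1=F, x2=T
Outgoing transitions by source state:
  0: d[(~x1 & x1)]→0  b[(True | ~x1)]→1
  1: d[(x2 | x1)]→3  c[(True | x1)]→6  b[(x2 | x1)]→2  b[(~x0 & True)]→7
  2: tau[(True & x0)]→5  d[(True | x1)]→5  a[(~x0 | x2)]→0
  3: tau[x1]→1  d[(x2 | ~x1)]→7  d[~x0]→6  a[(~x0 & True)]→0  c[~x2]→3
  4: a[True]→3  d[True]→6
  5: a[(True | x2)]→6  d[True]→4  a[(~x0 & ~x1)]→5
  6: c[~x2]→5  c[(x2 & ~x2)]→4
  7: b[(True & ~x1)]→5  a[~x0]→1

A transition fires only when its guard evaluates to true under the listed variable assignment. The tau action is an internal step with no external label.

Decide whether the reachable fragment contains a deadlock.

Answer: DEADLOCK at state 6

Trace:
Reachable = {0,1,2,3,4,5,6,7}
  0: b→1  [1 exit(s)]
  1: b→2  b→7  c→6  d→3  [4 exit(s)]
  2: a→0  d→5  [2 exit(s)]
  3: a→0  d→6  d→7  [3 exit(s)]
  4: a→3  d→6  [2 exit(s)]
  5: a→5  a→6  d→4  [3 exit(s)]
  6: ∅  [no exit]
  7: a→1  b→5  [2 exit(s)]
Path to 6: b·c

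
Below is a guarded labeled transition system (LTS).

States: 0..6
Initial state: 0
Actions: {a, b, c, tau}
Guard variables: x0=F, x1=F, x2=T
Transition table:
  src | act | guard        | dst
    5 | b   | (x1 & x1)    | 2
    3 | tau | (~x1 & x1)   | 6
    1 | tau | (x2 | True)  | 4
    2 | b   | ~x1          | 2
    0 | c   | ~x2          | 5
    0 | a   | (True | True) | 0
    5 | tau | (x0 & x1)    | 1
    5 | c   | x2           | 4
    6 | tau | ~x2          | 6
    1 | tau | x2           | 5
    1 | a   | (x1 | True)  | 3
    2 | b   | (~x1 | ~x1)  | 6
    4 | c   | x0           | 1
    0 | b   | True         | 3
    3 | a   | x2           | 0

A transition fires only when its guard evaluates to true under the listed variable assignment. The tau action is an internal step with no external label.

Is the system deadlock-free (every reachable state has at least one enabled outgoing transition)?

R = {0,3}
  0: a→0  b→3  [2 exit(s)]
  3: a→0  [1 exit(s)]

Answer: DEADLOCK-FREE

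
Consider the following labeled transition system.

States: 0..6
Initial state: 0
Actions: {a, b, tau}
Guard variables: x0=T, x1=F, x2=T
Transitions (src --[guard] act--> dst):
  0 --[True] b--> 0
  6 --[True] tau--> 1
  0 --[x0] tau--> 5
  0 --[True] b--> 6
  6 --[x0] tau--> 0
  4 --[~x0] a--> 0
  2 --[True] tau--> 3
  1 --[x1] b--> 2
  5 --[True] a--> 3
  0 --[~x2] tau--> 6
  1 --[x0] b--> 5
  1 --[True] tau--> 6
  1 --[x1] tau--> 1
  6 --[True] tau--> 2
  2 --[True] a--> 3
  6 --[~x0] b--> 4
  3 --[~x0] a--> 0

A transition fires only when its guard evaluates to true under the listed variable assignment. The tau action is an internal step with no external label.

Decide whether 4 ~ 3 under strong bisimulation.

Refine partition for ~:
  P[0] = {{0,1,2,3,4,5,6}}
  P[1] = {{0,1},{2},{3,4},{5},{6}}
  P[2] = {{0},{1},{2},{3,4},{5},{6}}
6 equivalence class(es) (converged in 3)
4∈{3,4}, 3∈{3,4}

Answer: BISIMILAR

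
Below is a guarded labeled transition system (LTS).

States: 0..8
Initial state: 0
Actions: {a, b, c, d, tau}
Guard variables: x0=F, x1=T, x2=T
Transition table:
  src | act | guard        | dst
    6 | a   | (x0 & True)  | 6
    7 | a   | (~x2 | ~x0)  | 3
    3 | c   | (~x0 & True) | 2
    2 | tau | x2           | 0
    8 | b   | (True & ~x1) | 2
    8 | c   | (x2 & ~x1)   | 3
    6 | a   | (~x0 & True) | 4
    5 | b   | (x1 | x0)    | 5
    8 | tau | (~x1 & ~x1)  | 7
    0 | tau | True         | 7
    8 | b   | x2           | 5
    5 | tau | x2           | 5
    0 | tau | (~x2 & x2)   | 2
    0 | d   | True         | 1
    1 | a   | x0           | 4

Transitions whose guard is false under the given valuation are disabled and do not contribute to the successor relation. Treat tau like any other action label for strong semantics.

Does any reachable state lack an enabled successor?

Answer: DEADLOCK at state 1

Trace:
Reach set: {0,1,2,3,7}
  0: d→1  tau→7  [deg 2]
  1: ∅  [no exit]
  2: tau→0  [deg 1]
  3: c→2  [deg 1]
  7: a→3  [deg 1]
Path to 1: d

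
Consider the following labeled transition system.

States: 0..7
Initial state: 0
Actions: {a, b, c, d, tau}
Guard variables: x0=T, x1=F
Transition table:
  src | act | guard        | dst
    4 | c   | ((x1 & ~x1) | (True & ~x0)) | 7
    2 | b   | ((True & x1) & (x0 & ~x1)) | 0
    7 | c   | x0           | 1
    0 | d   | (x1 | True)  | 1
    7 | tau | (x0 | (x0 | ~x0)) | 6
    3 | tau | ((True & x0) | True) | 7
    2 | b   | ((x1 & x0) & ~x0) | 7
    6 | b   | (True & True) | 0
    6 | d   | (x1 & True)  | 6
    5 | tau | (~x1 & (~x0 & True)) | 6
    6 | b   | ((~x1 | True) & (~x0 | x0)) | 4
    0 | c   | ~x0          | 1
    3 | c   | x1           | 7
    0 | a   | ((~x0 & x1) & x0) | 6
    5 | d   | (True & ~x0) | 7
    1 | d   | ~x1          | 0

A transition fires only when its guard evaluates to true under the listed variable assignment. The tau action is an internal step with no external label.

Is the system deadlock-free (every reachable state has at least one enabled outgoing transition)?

Reach set: {0,1}
  0: d→1  [1 out]
  1: d→0  [1 out]

Answer: DEADLOCK-FREE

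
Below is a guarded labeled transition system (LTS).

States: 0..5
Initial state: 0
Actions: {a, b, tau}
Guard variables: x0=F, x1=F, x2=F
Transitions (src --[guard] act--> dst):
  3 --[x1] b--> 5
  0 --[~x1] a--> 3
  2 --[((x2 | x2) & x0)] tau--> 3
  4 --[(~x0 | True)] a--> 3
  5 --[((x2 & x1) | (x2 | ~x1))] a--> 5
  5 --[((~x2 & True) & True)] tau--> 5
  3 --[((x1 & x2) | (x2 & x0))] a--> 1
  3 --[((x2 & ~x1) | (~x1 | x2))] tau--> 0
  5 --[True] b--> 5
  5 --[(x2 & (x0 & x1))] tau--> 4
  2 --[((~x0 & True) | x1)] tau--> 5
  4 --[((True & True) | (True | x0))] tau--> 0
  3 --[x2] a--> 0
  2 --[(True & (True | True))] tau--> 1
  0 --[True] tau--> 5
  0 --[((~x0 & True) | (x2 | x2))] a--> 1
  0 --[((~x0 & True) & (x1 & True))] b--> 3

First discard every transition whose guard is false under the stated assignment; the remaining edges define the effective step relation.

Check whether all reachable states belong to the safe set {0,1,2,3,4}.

Inv-set: {0,1,2,3,4}
Reachable = {0,1,3,5}
  0: safe
  1: safe
  3: safe
  5: ✗ unsafe
witness against invariant: tau → 5

Answer: INVARIANT VIOLATED at state 5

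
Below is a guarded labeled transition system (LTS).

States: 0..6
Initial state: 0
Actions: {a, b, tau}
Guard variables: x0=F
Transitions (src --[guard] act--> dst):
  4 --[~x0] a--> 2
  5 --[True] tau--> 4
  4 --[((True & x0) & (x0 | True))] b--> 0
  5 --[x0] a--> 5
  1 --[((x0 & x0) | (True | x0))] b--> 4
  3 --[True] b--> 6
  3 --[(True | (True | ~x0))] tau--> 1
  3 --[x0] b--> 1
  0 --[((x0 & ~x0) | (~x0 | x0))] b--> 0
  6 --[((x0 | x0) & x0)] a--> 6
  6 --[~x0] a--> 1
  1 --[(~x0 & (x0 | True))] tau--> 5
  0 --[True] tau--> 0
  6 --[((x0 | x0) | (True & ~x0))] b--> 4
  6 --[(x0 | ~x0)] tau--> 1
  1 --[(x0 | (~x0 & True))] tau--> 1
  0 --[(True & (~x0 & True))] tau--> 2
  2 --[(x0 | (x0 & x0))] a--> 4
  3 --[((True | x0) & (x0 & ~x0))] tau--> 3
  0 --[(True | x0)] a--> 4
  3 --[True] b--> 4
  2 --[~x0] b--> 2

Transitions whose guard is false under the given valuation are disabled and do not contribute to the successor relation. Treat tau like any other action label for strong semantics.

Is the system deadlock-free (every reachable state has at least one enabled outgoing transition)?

R = {0,2,4}
  0: a→4  b→0  tau→0  tau→2  [deg 4]
  2: b→2  [deg 1]
  4: a→2  [deg 1]

Answer: DEADLOCK-FREE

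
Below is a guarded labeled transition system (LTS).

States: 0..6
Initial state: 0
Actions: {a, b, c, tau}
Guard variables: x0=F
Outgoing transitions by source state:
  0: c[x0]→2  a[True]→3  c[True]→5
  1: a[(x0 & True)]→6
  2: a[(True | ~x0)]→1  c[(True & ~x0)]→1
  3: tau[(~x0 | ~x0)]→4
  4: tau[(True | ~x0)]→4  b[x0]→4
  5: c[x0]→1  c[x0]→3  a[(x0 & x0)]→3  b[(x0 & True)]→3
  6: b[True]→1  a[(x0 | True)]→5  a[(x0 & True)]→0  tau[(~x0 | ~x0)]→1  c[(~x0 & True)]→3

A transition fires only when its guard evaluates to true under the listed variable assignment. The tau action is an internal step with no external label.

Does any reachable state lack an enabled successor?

Reach set: {0,3,4,5}
  0: a→3  c→5  [2 exit(s)]
  3: tau→4  [1 exit(s)]
  4: tau→4  [1 exit(s)]
  5: ∅  [deadlock]
Path to 5: c

Answer: DEADLOCK at state 5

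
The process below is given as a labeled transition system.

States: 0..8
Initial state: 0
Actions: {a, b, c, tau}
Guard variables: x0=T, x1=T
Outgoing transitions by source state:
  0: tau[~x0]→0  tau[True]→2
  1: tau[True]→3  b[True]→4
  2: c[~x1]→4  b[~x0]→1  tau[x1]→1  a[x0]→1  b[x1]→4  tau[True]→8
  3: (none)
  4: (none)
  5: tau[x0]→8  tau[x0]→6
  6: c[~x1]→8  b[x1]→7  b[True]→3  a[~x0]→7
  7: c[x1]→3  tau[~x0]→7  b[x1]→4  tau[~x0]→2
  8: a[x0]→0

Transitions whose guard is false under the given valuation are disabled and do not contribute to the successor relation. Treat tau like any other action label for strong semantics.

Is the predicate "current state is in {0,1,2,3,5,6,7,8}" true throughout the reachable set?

Allowed set {0,1,2,3,5,6,7,8}
Reachable = {0,1,2,3,4,8}
  0: ok
  1: ok
  2: ok
  3: ok
  4: VIOLATES
  8: ok
counterexample path to 4: tau·b

Answer: INVARIANT VIOLATED at state 4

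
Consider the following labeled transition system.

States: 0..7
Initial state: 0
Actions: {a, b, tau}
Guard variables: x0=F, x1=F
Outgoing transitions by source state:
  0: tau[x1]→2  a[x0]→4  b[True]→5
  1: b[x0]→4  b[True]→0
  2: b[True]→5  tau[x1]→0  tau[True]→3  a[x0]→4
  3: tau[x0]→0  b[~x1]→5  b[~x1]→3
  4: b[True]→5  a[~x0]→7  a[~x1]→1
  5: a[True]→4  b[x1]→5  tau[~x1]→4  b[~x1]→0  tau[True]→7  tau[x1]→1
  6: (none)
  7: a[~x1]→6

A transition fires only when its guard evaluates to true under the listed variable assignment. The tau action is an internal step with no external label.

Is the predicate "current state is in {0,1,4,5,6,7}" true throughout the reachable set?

Answer: INVARIANT HOLDS

Trace:
Allowed set {0,1,4,5,6,7}
Reach set: {0,1,4,5,6,7}
  0: ✓
  1: ✓
  4: ✓
  5: ✓
  6: ✓
  7: ✓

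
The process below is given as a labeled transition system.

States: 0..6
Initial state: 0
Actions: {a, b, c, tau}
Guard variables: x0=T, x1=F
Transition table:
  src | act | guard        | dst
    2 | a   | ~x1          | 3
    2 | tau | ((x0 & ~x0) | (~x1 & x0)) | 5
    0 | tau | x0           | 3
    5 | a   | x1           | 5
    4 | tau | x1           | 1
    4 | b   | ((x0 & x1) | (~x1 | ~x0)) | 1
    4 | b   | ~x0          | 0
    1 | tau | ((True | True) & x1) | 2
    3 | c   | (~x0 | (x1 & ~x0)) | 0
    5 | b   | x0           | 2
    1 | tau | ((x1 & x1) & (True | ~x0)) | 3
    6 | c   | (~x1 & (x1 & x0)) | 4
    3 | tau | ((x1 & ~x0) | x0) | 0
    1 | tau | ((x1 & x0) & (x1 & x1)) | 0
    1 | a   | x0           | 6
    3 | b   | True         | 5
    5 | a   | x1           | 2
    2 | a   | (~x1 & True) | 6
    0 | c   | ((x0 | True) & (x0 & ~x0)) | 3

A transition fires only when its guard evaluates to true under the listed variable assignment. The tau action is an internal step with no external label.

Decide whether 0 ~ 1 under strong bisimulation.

Bisimulation quotient by refinement:
  round 0: {{0,1,2,3,4,5,6}}
  round 1: {{0},{1},{2},{3},{4,5},{6}}
  round 2: {{0},{1},{2},{3},{4},{5},{6}}
7 equivalence class(es) (converged in 3)
class of 0: {0}; class of 1: {1}

Answer: NOT BISIMILAR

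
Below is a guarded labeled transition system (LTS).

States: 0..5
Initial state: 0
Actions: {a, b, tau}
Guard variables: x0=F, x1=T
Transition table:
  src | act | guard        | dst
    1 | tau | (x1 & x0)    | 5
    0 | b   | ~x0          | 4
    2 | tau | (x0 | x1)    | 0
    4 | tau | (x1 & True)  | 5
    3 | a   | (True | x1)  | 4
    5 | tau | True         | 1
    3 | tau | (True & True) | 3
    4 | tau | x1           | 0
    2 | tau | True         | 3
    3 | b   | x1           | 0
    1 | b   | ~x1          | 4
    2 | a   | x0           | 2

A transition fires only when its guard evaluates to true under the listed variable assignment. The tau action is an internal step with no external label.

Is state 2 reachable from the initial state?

Answer: UNREACHABLE

Analysis:
9 transition(s) survive guard evaluation.
Layer 0: {0}
Layer 1: {4}  now seen {0,4}
Layer 2: {5}  now seen {0,4,5}
Layer 3: {1}  now seen {0,1,4,5}
Reachable = {0,1,4,5}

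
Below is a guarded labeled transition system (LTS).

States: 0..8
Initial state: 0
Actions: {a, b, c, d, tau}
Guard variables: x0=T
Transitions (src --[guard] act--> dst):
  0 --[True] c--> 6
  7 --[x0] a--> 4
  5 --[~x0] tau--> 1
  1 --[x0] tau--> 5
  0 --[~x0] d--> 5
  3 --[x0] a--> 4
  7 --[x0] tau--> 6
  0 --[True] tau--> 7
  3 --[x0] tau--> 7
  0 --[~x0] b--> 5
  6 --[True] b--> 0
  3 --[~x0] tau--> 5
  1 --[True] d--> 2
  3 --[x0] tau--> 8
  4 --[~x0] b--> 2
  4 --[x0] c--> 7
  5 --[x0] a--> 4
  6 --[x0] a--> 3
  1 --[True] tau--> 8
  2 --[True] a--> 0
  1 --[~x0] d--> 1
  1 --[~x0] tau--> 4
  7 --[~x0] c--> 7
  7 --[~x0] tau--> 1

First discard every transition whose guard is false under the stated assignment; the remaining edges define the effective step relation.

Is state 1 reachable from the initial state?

Answer: UNREACHABLE

Trace:
15 transition(s) survive guard evaluation.
L0 = {0}
L1 = {6,7}  cumulative {0,6,7}
L2 = {3,4}  cumulative {0,3,4,6,7}
L3 = {8}  cumulative {0,3,4,6,7,8}
Reachable = {0,3,4,6,7,8}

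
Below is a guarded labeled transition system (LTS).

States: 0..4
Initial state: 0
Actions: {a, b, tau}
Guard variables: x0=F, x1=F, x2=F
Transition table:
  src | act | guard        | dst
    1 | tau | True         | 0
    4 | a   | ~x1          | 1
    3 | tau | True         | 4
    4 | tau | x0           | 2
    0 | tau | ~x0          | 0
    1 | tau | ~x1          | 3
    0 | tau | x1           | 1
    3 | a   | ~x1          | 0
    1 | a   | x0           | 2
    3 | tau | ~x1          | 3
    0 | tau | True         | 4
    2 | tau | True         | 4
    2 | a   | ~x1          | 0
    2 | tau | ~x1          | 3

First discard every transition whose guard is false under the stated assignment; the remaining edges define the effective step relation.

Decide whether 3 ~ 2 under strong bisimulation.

Bisimulation quotient by refinement:
  P[0] = {{0,1,2,3,4}}
  P[1] = {{0,1},{2,3},{4}}
  P[2] = {{0},{1},{2,3},{4}}
4 equivalence class(es) (converged in 3)
3∈{2,3}, 2∈{2,3}

Answer: BISIMILAR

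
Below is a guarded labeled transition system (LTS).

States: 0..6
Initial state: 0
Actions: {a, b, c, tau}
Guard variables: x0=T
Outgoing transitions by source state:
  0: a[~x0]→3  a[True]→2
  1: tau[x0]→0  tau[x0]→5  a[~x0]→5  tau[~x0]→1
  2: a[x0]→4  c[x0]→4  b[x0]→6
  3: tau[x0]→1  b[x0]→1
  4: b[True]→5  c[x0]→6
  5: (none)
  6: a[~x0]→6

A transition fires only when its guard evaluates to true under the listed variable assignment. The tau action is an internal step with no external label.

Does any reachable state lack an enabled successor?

Answer: DEADLOCK at state 5

Analysis:
R = {0,2,4,5,6}
  0: a→2  [1 out]
  2: a→4  b→6  c→4  [3 out]
  4: b→5  c→6  [2 out]
  5: ∅  [STUCK]
  6: ∅  [STUCK]
Path to 5: a·a·b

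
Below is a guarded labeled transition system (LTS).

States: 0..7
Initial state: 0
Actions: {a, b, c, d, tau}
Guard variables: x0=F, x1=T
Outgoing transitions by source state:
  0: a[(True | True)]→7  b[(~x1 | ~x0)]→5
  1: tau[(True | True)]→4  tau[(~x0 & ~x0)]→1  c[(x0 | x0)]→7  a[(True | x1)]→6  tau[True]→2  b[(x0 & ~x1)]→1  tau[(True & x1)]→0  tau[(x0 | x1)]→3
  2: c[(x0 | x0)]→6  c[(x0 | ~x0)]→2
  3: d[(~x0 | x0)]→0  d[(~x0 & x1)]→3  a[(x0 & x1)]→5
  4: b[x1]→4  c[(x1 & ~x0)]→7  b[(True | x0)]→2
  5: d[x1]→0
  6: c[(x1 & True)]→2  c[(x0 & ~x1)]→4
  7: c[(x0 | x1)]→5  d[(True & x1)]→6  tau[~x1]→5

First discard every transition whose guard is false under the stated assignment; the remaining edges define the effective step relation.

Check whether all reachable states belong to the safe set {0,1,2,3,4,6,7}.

Answer: INVARIANT VIOLATED at state 5

Analysis:
Safe = {0,1,2,3,4,6,7}
Reach set: {0,2,5,6,7}
  0: ok
  2: ok
  5: ✗ unsafe
  6: ok
  7: ok
reach 5 via b — violates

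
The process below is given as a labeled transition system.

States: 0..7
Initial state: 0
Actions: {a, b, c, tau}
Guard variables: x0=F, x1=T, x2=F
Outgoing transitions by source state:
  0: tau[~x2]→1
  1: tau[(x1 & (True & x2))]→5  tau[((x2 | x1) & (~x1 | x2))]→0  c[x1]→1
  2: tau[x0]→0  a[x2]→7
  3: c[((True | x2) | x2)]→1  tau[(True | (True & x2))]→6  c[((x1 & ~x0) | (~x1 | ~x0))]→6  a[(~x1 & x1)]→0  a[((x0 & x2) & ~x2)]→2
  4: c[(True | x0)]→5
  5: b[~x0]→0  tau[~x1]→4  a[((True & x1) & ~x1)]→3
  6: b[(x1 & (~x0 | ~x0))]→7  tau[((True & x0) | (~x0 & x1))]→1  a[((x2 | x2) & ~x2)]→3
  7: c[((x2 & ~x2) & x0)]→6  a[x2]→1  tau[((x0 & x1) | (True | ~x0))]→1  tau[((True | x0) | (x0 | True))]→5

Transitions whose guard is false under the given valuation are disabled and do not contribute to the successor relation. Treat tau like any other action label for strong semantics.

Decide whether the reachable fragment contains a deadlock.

Answer: DEADLOCK-FREE

Trace:
Reachable = {0,1}
  0: tau→1  [1 exit(s)]
  1: c→1  [1 exit(s)]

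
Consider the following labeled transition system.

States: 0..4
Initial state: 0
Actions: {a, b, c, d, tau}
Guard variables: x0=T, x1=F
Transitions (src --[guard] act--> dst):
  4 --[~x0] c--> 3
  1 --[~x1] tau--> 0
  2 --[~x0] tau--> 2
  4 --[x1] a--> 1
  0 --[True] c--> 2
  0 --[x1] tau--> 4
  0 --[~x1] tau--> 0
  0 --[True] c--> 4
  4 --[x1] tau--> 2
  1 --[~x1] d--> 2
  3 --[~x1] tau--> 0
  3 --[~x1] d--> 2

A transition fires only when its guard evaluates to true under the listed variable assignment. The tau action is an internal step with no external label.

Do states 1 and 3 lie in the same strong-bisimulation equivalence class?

Answer: BISIMILAR

Working:
Compute ~ classes (split until stable):
  round 0: {{0,1,2,3,4}}
  round 1: {{0},{1,3},{2,4}}
Fixed point at round 2; 3 class(es).
class of 1: {1,3}; class of 3: {1,3}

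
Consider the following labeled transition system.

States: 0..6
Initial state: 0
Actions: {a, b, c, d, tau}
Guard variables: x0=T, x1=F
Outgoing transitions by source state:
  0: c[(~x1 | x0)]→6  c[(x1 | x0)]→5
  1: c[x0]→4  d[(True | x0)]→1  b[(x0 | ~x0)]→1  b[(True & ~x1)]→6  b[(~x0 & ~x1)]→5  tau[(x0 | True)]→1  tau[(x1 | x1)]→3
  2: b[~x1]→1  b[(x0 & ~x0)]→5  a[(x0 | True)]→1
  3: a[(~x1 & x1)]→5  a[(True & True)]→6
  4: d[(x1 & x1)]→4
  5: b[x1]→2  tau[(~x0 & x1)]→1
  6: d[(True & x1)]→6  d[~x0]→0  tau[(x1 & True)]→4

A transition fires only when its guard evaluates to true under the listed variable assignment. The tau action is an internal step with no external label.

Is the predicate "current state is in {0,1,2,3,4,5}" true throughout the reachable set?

Answer: INVARIANT VIOLATED at state 6

Working:
Safe = {0,1,2,3,4,5}
Reachable = {0,5,6}
  0: ok
  5: ok
  6: ✗ unsafe
witness against invariant: c → 6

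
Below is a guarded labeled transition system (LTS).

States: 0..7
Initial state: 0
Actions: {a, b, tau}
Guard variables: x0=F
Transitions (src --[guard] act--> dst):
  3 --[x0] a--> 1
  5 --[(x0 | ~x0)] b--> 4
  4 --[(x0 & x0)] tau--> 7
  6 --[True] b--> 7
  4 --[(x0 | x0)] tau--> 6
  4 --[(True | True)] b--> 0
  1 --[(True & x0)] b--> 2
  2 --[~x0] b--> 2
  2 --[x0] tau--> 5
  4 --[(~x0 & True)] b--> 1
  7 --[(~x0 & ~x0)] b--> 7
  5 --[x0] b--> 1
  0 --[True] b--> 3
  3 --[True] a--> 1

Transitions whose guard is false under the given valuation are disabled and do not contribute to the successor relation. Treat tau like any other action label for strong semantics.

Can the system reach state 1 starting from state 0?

Answer: REACHABLE

Trace:
8 transition(s) survive guard evaluation.
Layer 0: {0}
Layer 1: {3}  now seen {0,3}
Layer 2: {1}  now seen {0,1,3}
Reach set: {0,1,3}
Path to 1: b·a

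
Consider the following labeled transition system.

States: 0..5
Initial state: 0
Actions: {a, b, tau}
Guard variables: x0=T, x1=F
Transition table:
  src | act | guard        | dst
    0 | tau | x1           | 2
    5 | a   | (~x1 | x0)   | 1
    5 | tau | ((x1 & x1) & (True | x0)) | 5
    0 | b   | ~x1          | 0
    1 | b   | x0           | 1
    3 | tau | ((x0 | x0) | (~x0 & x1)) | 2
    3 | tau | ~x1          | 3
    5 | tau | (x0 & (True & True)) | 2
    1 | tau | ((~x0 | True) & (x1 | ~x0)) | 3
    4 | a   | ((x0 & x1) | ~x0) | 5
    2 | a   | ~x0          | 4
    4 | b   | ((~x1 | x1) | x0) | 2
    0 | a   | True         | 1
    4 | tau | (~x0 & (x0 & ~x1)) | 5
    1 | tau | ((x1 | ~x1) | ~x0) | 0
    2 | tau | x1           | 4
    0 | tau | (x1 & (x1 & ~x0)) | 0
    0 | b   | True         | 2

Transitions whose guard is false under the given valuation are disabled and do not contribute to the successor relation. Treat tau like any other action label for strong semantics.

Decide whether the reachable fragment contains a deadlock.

Reach set: {0,1,2}
  0: a→1  b→0  b→2  [deg 3]
  1: b→1  tau→0  [deg 2]
  2: ∅  [deadlock]
witness 2: b

Answer: DEADLOCK at state 2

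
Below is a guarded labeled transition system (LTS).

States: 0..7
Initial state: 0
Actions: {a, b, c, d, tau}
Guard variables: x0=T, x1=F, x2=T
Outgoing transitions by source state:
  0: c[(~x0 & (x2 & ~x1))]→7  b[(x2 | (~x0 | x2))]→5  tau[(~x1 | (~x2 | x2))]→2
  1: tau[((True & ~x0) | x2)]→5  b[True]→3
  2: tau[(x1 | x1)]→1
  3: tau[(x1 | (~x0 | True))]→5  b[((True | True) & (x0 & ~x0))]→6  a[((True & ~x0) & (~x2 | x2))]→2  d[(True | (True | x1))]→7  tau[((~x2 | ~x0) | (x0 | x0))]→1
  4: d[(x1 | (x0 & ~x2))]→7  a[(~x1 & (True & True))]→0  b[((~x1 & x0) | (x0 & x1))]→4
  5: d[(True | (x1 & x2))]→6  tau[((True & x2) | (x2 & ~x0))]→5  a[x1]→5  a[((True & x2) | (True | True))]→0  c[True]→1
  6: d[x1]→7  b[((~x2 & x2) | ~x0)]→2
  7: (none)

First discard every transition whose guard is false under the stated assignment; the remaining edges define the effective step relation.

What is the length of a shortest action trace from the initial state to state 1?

BFS to 1:
  Layer 0: {0}
  Layer 1: {2,5}
  Layer 2: {1,6}
1 enters at depth 2; path b·c

Answer: 2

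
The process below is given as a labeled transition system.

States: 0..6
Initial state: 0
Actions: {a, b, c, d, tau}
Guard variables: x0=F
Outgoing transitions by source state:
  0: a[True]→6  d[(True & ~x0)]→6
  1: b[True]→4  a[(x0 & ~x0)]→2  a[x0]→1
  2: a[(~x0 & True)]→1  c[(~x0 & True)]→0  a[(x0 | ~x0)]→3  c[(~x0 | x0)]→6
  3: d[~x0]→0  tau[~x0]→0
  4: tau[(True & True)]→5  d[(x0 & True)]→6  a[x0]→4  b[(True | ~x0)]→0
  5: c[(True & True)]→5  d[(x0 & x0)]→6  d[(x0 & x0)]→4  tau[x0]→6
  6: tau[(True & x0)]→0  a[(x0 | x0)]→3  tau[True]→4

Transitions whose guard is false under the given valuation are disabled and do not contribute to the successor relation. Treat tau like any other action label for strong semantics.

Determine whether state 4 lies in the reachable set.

Answer: REACHABLE

Analysis:
Guard filter leaves 13 enabled edge(s).
L0 = {0}
L1 = {6}  cumulative {0,6}
L2 = {4}  cumulative {0,4,6}
L3 = {5}  cumulative {0,4,5,6}
Reach set: {0,4,5,6}
Path to 4: a·tau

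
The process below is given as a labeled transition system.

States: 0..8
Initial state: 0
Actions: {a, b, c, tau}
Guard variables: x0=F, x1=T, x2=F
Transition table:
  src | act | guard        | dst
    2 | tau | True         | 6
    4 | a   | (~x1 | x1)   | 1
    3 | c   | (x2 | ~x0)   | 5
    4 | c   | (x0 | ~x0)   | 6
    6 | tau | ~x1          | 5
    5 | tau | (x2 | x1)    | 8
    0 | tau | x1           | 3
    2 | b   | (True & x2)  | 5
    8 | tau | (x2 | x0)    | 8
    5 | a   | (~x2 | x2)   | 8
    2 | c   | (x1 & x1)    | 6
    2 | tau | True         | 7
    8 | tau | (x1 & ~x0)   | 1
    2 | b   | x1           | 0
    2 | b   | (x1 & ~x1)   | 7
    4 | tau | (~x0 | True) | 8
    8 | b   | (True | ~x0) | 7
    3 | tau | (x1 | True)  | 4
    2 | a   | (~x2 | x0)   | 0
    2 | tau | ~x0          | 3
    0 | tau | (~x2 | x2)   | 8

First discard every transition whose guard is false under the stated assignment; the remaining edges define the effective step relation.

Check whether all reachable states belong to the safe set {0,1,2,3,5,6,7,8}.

Answer: INVARIANT VIOLATED at state 4

Working:
Safe = {0,1,2,3,5,6,7,8}
Reachable = {0,1,3,4,5,6,7,8}
  0: ✓
  1: ✓
  3: ✓
  4: VIOLATES
  5: ✓
  6: ✓
  7: ✓
  8: ✓
counterexample path to 4: tau·tau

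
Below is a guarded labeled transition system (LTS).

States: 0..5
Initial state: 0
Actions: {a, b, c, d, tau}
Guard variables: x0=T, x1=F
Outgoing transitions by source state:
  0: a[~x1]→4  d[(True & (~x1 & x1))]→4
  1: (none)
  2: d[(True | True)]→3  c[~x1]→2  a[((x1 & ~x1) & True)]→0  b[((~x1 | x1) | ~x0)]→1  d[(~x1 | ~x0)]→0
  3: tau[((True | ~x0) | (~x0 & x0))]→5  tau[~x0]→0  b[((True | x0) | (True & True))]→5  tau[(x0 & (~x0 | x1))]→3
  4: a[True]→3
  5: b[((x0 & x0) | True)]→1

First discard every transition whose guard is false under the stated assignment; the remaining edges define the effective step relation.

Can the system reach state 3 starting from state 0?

Guard filter leaves 9 enabled edge(s).
Layer 0: {0}
Layer 1: {4}  cumulative {0,4}
Layer 2: {3}  cumulative {0,3,4}
Layer 3: {5}  cumulative {0,3,4,5}
Layer 4: {1}  cumulative {0,1,3,4,5}
Reachable = {0,1,3,4,5}
Path to 3: a·a

Answer: REACHABLE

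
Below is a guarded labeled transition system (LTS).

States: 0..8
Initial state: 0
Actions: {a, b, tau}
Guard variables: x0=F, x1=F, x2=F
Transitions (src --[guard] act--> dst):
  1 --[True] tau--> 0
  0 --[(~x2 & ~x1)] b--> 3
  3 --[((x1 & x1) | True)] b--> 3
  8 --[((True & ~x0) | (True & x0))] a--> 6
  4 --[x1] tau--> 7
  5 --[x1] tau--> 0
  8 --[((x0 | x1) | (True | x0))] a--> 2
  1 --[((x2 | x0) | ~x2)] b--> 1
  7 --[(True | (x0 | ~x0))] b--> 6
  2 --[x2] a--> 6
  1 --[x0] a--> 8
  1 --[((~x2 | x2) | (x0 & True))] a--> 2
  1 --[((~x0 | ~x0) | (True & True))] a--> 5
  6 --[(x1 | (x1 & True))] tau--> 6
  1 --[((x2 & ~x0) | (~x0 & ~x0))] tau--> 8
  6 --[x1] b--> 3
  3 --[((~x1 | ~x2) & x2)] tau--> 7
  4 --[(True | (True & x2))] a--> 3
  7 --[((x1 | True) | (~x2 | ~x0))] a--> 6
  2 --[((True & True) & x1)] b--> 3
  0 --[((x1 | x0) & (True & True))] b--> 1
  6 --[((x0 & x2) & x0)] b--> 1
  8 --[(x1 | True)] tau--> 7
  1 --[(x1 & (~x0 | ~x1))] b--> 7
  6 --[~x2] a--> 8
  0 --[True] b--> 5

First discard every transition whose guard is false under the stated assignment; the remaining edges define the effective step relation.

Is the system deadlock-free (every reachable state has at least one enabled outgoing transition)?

Reachable = {0,3,5}
  0: b→3  b→5  [2 exit(s)]
  3: b→3  [1 exit(s)]
  5: ∅  [no exit]
trace reaching 5: b

Answer: DEADLOCK at state 5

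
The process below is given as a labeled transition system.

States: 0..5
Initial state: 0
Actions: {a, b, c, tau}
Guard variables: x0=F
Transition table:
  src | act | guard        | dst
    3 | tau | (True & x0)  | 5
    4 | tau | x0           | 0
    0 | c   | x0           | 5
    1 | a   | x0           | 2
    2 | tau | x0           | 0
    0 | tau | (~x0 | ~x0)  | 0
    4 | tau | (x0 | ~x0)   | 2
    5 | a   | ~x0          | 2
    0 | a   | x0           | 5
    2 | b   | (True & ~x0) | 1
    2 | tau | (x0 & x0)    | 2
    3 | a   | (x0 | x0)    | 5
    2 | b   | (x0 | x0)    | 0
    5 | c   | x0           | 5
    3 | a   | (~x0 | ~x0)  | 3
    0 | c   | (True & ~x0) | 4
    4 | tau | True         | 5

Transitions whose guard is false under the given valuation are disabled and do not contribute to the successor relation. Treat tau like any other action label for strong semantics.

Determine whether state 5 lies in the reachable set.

Answer: REACHABLE

Working:
7 transition(s) survive guard evaluation.
Layer 0: {0}
Layer 1: {4}  total {0,4}
Layer 2: {2,5}  total {0,2,4,5}
Layer 3: {1}  total {0,1,2,4,5}
Reachable = {0,1,2,4,5}
trace reaching 5: c·tau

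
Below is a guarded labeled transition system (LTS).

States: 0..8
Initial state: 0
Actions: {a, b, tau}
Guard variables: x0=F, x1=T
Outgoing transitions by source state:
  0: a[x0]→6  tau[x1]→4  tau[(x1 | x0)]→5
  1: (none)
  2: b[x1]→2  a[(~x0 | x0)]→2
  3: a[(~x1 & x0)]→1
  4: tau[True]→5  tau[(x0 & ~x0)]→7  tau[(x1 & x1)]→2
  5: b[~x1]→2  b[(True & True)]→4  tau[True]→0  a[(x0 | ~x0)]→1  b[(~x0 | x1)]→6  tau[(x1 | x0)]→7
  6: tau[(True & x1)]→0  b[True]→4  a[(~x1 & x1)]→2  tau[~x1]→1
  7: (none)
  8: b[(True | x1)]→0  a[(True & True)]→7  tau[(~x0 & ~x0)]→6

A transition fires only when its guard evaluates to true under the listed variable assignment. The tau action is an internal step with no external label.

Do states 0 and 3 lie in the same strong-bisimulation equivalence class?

Bisimulation quotient by refinement:
  P[0] = {{0,1,2,3,4,5,6,7,8}}
  P[1] = {{0,4},{1,3,7},{2},{5,8},{6}}
  P[2] = {{0},{1,3,7},{2},{4},{5},{6},{8}}
Fixed point at round 3; 7 class(es).
class of 0: {0}; class of 3: {1,3,7}

Answer: NOT BISIMILAR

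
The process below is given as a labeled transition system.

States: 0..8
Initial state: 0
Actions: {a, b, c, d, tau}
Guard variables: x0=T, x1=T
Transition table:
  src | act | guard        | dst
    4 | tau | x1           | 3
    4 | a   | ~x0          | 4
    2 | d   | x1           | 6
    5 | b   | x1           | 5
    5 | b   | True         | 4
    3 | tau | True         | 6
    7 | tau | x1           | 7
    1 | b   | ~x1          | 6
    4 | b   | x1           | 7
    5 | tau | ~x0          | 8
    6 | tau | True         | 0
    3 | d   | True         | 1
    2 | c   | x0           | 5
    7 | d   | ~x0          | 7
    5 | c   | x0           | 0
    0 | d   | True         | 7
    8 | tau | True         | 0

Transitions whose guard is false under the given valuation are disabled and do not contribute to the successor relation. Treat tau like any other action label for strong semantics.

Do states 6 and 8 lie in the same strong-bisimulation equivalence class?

Compute ~ classes (split until stable):
  P[0] = {{0,1,2,3,4,5,6,7,8}}
  P[1] = {{0},{1},{2},{3},{4},{5},{6,7,8}}
  P[2] = {{0},{1},{2},{3},{4},{5},{6,8},{7}}
stable after 3 split(s): 8 block(s)
class of 6: {6,8}; class of 8: {6,8}

Answer: BISIMILAR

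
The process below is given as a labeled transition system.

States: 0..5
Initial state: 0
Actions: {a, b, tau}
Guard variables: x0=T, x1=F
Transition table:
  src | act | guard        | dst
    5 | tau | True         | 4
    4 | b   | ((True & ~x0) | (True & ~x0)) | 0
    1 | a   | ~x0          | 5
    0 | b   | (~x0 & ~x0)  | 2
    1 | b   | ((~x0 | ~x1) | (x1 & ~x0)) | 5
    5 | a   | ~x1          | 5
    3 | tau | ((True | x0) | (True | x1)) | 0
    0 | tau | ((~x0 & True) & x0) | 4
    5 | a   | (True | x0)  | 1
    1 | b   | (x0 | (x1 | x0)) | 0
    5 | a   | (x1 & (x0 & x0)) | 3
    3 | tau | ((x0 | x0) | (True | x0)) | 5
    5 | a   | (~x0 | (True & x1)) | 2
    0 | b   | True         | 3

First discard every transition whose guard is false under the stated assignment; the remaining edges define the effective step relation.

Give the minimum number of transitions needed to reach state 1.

Layered search for 1:
  L0 = {0}
  L1 = {3}
  L2 = {5}
  L3 = {1,4}
depth(1)=3, e.g. b·tau·a

Answer: 3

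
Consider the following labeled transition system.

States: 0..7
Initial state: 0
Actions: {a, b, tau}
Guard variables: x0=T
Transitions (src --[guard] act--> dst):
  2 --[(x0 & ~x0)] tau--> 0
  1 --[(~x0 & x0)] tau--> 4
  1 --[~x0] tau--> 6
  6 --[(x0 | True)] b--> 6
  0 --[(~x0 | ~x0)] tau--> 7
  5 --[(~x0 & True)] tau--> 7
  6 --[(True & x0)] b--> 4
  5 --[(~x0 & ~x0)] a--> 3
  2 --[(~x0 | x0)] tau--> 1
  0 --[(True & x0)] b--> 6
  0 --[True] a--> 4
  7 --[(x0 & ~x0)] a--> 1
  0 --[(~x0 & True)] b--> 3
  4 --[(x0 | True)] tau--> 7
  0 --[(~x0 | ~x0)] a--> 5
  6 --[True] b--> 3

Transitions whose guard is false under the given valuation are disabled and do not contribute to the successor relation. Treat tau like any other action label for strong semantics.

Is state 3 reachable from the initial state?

7 transition(s) survive guard evaluation.
depth 0: {0}
depth 1: {4,6}  total {0,4,6}
depth 2: {3,7}  total {0,3,4,6,7}
Reach set: {0,3,4,6,7}
Path to 3: b·b

Answer: REACHABLE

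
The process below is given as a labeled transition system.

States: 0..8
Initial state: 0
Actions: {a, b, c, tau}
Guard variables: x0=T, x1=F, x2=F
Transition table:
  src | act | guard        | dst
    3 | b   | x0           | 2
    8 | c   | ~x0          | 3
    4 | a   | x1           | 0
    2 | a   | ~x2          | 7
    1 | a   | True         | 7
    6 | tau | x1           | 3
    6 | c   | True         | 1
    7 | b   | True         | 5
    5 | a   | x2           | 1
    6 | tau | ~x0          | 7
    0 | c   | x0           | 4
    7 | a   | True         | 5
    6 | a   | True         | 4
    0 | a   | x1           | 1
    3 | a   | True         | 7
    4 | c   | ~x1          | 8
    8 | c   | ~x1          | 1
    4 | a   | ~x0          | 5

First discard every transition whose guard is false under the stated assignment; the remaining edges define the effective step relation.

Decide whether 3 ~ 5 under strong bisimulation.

Answer: NOT BISIMILAR

Working:
Refine partition for ~:
  round 0: {{0,1,2,3,4,5,6,7,8}}
  round 1: {{0,4,8},{1,2},{3,7},{5},{6}}
  round 2: {{0,4},{1,2},{3},{5},{6},{7},{8}}
  round 3: {{0},{1,2},{3},{4},{5},{6},{7},{8}}
stable after 4 split(s): 8 block(s)
3∈{3}, 5∈{5}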